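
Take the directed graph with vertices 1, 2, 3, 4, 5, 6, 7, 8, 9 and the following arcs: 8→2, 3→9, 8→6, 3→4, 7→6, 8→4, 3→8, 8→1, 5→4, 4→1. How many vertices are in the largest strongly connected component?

1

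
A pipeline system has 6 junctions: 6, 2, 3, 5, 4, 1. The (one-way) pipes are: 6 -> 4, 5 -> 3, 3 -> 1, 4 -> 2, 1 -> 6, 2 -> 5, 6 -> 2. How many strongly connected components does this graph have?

1

{1, 2, 3, 4, 5, 6} are all mutually reachable — one SCC of size 6.
That gives 1 strongly connected component.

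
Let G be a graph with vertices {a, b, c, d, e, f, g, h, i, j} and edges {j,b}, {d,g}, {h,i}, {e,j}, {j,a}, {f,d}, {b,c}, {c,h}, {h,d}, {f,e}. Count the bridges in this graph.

The edges on the cycle f-e-j-b-c-h-d-f are not bridges since each lies on that cycle.
But removing d—g disconnects d from g; removing a—j disconnects a from j; removing i—h disconnects i from h — these are bridges.
That makes 3 bridges.

3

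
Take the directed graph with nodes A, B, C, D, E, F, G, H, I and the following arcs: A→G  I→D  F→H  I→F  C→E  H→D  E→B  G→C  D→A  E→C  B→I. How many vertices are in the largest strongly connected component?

{A, B, C, D, E, F, G, H, I} are all mutually reachable — one SCC of size 9.
The largest has 9 vertices.

9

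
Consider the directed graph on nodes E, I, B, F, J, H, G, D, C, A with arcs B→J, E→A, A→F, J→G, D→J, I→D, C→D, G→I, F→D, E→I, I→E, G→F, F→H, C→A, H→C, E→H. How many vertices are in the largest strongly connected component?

9

{A, C, D, E, F, G, H, I, J} are all mutually reachable — one SCC of size 9.
{B} is an SCC by itself.
The largest has 9 vertices.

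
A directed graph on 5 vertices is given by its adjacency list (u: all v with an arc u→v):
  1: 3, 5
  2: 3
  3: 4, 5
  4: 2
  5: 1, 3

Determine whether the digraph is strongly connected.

From 2 we can reach every vertex (1, 2, 3, 4, 5), and every vertex can reach 2 (1, 2, 3, 4, 5). So the whole graph is one strongly connected component.

Yes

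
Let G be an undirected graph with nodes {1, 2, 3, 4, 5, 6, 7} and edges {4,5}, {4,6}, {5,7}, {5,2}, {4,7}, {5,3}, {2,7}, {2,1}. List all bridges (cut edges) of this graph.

1-2, 3-5, 4-6

The edges on the cycle 5-2-7-5 are not bridges since each lies on that cycle.
But removing 5–3 disconnects 5 from 3; removing 4–6 disconnects 4 from 6; removing 1–2 disconnects 1 from 2 — these are bridges.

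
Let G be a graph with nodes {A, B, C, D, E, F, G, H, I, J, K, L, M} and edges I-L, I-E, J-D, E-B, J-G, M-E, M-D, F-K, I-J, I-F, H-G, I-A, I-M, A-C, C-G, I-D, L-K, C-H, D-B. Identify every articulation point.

Removing I increases the component count from 1 to 2, so I is a cut vertex.
By contrast removing D leaves 1 component; it is not a cut vertex. No other vertex is a cut vertex either.

I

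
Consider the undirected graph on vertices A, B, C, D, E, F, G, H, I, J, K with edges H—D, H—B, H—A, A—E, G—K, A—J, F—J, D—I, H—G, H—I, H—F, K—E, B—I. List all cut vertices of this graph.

Removing H increases the component count from 2 to 3, so H is a cut vertex.
By contrast removing D leaves 2 components; it is not a cut vertex. No other vertex is a cut vertex either.

H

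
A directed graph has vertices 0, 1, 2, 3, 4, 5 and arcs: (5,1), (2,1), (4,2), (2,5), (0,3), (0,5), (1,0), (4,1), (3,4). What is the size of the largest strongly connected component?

6

{0, 1, 2, 3, 4, 5} are all mutually reachable — one SCC of size 6.
The largest has 6 vertices.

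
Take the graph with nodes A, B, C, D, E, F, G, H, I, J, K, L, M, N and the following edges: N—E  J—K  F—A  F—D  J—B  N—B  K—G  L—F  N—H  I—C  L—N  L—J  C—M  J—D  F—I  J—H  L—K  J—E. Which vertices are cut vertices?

C, F, I, K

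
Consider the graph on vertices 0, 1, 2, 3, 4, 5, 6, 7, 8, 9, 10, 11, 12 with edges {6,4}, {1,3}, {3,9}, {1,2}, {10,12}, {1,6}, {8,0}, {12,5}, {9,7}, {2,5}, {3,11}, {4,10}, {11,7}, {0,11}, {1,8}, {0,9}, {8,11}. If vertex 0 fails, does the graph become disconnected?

Deleting 0 leaves 1 component (was 1) (its neighbors 8, 9, 11 remain connected to each other), so 0 is not a cut vertex.

No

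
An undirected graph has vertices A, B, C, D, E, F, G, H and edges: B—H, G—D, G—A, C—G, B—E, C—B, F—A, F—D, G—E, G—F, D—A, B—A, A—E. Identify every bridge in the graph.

The edges on the cycle C-B-E-G-C are not bridges since each lies on that cycle.
But removing H—B disconnects H from B — this is a bridge.

B-H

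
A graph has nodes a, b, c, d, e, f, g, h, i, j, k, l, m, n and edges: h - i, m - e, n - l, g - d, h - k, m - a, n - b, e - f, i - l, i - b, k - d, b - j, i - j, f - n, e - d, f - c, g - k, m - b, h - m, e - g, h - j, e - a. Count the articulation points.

Removing f increases the component count from 1 to 2, so f is a cut vertex.
By contrast removing b leaves 1 component; it is not a cut vertex. No other vertex is a cut vertex either.

1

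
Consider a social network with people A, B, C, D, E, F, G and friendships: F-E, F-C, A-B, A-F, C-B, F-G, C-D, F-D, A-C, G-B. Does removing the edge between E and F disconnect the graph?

Yes

Removing E-F leaves no path between E and F: the component count goes from 1 to 2. So it is a bridge.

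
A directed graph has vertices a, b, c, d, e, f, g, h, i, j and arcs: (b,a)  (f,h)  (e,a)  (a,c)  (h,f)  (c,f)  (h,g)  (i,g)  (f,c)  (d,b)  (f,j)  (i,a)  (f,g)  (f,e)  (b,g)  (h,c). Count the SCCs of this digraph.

6

{a, c, e, f, h} are all mutually reachable — one SCC of size 5.
{g} is an SCC by itself.
{j} is an SCC by itself.
{d} is an SCC by itself.
{i} is an SCC by itself.
(and 1 more singleton SCC)
That gives 6 strongly connected components.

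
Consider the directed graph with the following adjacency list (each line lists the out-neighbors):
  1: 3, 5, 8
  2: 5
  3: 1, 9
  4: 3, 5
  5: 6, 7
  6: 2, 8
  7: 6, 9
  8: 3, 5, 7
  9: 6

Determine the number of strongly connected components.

{1, 2, 3, 5, 6, 7, 8, 9} are all mutually reachable — one SCC of size 8.
{4} is an SCC by itself.
That gives 2 strongly connected components.

2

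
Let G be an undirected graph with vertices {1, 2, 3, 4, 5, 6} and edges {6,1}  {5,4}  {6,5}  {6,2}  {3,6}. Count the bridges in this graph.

5

removing 5-4 disconnects 5 from 4; removing 6-2 disconnects 6 from 2; removing 3-6 disconnects 3 from 6; removing 6-1 disconnects 6 from 1 — these are bridges.
In total 5 edges are bridges.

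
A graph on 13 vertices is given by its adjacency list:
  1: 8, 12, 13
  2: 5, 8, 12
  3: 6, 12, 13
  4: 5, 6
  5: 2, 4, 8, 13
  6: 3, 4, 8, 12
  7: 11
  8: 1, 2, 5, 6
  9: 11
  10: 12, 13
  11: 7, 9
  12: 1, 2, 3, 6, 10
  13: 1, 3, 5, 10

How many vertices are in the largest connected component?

Starting from 7 we can reach 7, 9, 11. That is one component of size 3.
Starting from 1 we can reach 1, 2, 3, 4, 5, 6, 8, 10, 12, 13. That is one component of size 10.
The largest has 10 vertices.

10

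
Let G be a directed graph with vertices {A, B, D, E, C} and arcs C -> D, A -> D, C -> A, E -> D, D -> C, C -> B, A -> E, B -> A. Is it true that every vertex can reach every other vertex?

From E we can reach every vertex (A, B, C, D, E), and every vertex can reach E (A, B, C, D, E). So the whole graph is one strongly connected component.

Yes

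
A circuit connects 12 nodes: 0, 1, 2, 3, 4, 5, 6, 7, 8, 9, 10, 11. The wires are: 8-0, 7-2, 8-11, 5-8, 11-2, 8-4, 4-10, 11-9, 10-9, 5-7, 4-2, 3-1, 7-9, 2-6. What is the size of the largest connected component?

10

Starting from 1 we can reach 1, 3. That is one component of size 2.
Starting from 0 we can reach 0, 2, 4, 5, 6, 7, 8, 9, 10, 11. That is one component of size 10.
The largest has 10 vertices.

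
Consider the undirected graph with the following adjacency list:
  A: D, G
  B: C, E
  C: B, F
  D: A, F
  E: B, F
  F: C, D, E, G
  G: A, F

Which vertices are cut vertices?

F

Removing F increases the component count from 1 to 2, so F is a cut vertex.
By contrast removing D leaves 1 component; it is not a cut vertex. No other vertex is a cut vertex either.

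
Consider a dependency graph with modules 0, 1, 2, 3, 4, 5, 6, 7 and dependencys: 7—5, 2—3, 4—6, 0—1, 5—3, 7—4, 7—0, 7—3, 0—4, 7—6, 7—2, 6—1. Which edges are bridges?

The edges on the cycle 7-0-1-6-7 are not bridges since each lies on that cycle.
Every edge lies on some cycle, so there are no bridges.

none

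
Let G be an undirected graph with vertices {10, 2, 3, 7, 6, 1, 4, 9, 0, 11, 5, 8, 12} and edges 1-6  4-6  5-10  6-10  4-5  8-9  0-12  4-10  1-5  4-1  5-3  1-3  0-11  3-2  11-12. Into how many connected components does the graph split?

7 is isolated — a component by itself.
Starting from 8 we can reach 8, 9. That is one component of size 2.
Starting from 0 we can reach 0, 11, 12. That is one component of size 3.
Starting from 1 we can reach 1, 2, 3, 4, 5, 6, 10. That is one component of size 7.
Total: 4 components.

4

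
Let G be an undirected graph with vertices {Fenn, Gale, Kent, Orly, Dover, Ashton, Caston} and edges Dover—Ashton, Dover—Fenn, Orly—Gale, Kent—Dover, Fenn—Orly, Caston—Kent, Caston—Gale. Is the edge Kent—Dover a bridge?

After removing Kent—Dover, the path Kent-Caston-Gale-Orly-Fenn-Dover still connects them, so the edge is not a bridge.

No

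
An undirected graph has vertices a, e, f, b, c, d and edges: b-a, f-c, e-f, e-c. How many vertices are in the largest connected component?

3

d is isolated — a component by itself.
Starting from a we can reach a, b. That is one component of size 2.
Starting from c we can reach c, e, f. That is one component of size 3.
The largest has 3 vertices.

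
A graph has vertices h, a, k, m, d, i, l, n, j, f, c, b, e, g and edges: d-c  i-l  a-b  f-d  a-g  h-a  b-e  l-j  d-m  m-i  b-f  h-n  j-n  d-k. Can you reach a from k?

From k we can reach a, b, c, d, e, f, g, h, i, j, k, l, m, n, which includes a.

Yes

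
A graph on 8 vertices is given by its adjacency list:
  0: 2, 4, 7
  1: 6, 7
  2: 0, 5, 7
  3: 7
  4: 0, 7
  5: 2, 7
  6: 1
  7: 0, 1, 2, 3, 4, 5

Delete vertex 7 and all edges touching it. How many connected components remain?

With 7 gone, the remaining components are: {3}; {1, 6}; {0, 2, 4, 5}.
That is 3 components.

3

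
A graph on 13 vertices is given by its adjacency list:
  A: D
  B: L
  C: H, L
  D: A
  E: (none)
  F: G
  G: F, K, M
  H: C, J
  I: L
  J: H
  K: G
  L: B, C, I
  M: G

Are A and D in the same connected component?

Yes

From A we can reach A, D, which includes D.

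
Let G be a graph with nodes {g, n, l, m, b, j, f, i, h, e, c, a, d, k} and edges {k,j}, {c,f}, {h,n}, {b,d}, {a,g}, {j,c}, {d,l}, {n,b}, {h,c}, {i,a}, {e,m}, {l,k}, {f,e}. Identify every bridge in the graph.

a-g, a-i, c-f, e-f, e-m

The edges on the cycle h-n-b-d-l-k-j-c-h are not bridges since each lies on that cycle.
But removing i–a disconnects i from a; removing e–m disconnects e from m; removing f–e disconnects f from e; removing f–c disconnects f from c — these are bridges.
In total 5 edges are bridges.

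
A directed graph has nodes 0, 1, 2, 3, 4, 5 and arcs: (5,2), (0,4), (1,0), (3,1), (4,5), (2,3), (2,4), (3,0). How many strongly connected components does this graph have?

1

{0, 1, 2, 3, 4, 5} are all mutually reachable — one SCC of size 6.
That gives 1 strongly connected component.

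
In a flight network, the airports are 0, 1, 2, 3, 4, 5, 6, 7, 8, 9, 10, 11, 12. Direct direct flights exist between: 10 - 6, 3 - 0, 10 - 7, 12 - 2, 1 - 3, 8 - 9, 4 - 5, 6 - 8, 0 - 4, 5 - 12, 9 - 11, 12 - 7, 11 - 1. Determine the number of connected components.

1

Starting from 0 we can reach 0, 1, 2, 3, 4, 5, 6, 7, 8, 9, 10, 11, 12. That is one component of size 13.
Total: 1 component.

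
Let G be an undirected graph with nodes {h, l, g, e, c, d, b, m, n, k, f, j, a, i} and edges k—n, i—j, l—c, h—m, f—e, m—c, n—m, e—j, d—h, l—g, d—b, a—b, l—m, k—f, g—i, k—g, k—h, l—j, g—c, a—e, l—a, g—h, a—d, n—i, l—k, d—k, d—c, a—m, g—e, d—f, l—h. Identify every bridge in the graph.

none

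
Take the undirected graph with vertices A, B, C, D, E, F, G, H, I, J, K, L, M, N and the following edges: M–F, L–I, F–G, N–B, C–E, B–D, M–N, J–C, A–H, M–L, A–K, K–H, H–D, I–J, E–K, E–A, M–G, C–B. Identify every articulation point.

Removing M increases the component count from 1 to 2, so M is a cut vertex.
By contrast removing C leaves 1 component; it is not a cut vertex. No other vertex is a cut vertex either.

M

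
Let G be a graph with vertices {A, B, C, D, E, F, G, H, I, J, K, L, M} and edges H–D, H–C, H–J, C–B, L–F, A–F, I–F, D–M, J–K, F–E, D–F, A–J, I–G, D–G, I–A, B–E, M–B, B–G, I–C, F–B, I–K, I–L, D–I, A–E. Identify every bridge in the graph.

The edges on the cycle A-F-E-A are not bridges since each lies on that cycle.
Every edge lies on some cycle, so there are no bridges.

none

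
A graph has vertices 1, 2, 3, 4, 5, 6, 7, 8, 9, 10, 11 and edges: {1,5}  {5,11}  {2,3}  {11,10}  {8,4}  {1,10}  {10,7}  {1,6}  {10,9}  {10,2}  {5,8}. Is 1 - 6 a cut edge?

Removing 1 - 6 leaves no path between 1 and 6: the component count goes from 1 to 2. So it is a bridge.

Yes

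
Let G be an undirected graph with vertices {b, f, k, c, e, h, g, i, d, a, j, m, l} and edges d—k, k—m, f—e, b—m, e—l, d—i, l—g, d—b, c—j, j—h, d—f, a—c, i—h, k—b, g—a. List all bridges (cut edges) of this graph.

none

The edges on the cycle d-f-e-l-g-a-c-j-h-i-d are not bridges since each lies on that cycle.
Every edge lies on some cycle, so there are no bridges.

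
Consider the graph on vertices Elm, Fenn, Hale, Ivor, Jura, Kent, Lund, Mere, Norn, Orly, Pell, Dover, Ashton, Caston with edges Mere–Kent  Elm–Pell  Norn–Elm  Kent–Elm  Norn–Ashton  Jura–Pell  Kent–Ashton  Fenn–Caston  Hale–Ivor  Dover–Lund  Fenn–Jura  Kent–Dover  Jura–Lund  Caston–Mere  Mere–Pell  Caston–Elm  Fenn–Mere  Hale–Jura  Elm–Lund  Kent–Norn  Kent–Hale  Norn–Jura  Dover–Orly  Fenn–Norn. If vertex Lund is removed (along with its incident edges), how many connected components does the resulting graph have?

1

With Lund gone, the remaining components are: {Elm, Fenn, Hale, Ivor, Jura, Kent, Mere, Norn, Orly, Pell, Dover, Ashton, Caston}.
That is 1 component.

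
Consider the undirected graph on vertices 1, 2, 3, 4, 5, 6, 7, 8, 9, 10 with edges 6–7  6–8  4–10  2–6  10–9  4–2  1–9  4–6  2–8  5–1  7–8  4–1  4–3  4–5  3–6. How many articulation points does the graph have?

1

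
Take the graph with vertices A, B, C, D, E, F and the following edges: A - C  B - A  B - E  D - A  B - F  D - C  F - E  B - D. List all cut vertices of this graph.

Removing B increases the component count from 1 to 2, so B is a cut vertex.
By contrast removing F leaves 1 component; it is not a cut vertex. No other vertex is a cut vertex either.

B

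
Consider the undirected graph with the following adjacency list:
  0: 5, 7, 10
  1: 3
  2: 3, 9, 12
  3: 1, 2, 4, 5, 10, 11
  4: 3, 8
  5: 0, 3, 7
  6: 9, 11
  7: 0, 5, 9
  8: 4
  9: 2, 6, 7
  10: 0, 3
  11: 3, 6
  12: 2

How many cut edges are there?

The edges on the cycle 3-11-6-9-2-3 are not bridges since each lies on that cycle.
But removing 3-4 disconnects 3 from 4; removing 8-4 disconnects 8 from 4; removing 12-2 disconnects 12 from 2; removing 1-3 disconnects 1 from 3 — these are bridges.
That makes 4 bridges.

4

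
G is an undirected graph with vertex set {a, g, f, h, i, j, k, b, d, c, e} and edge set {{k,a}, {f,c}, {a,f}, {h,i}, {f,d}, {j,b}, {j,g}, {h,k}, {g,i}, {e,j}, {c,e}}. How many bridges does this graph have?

2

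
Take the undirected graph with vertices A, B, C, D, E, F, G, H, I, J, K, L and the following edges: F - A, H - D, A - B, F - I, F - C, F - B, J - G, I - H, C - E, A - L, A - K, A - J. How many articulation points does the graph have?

6

Removing A increases the component count from 1 to 4, so A is a cut vertex.
Removing C increases the component count from 1 to 2, so C is a cut vertex.
Removing F increases the component count from 1 to 3, so F is a cut vertex.
Likewise H, I, J are cut vertices.
By contrast removing L leaves 1 component; it is not a cut vertex. No other vertex is a cut vertex either.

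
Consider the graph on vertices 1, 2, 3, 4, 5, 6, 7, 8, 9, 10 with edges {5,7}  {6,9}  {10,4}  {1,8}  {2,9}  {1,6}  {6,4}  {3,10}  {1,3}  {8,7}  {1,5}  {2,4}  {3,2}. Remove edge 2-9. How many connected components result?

1

2 and 9 are still connected via 2-4-6-9, so the component count stays at 1.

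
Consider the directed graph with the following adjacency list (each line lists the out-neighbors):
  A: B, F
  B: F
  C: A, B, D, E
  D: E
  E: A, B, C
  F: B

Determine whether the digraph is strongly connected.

There is no directed path from A to C, so the graph is not strongly connected.

No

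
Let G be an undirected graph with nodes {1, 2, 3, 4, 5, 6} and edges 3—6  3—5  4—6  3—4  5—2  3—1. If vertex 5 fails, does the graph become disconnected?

Yes

Deleting 5 raises the number of components from 1 to 2, so 5 is a cut vertex.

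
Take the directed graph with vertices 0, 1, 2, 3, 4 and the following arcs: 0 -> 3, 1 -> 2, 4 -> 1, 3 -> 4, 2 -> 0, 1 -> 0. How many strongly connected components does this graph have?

1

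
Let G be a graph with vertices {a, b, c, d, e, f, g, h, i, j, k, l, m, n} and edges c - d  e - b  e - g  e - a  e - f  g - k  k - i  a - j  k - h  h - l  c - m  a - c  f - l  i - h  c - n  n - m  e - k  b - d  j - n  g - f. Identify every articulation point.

Removing e increases the component count from 1 to 2, so e is a cut vertex.
By contrast removing m leaves 1 component; it is not a cut vertex. No other vertex is a cut vertex either.

e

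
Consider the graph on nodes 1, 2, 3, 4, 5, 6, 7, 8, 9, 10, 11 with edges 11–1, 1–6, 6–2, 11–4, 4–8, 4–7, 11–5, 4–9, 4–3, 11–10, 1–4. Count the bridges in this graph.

The edges on the cycle 11-1-4-11 are not bridges since each lies on that cycle.
But removing 9–4 disconnects 9 from 4; removing 1–6 disconnects 1 from 6; removing 4–8 disconnects 4 from 8; removing 11–5 disconnects 11 from 5 — these are bridges.
In total 8 edges are bridges.

8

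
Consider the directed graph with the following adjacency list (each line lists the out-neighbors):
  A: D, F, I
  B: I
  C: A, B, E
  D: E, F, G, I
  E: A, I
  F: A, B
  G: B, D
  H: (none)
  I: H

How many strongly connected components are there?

5

{A, D, E, F, G} are all mutually reachable — one SCC of size 5.
{I} is an SCC by itself.
{B} is an SCC by itself.
{H} is an SCC by itself.
{C} is an SCC by itself.
That gives 5 strongly connected components.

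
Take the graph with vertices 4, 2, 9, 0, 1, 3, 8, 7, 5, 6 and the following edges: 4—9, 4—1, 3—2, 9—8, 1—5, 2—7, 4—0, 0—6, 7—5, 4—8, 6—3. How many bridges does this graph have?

The edges on the cycle 4-9-8-4 are not bridges since each lies on that cycle.
Every edge lies on some cycle, so there are no bridges.

0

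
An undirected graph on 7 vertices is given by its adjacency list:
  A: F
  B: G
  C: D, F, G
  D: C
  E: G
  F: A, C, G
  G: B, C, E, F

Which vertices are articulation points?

Removing C increases the component count from 1 to 2, so C is a cut vertex.
Removing F increases the component count from 1 to 2, so F is a cut vertex.
Removing G increases the component count from 1 to 3, so G is a cut vertex.
By contrast removing A leaves 1 component; it is not a cut vertex. No other vertex is a cut vertex either.

C, F, G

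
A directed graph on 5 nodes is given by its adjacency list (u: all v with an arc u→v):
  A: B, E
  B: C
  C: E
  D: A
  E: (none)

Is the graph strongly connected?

No

There is no directed path from E to A, so the graph is not strongly connected.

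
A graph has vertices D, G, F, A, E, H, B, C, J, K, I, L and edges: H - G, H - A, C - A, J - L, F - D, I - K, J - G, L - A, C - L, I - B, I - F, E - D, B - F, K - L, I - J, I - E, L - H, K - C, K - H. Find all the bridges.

none

The edges on the cycle K-C-L-K are not bridges since each lies on that cycle.
Every edge lies on some cycle, so there are no bridges.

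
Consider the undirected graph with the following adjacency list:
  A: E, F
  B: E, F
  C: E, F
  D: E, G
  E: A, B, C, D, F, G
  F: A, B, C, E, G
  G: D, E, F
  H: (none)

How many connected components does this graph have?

H is isolated — a component by itself.
Starting from A we can reach A, B, C, D, E, F, G. That is one component of size 7.
Total: 2 components.

2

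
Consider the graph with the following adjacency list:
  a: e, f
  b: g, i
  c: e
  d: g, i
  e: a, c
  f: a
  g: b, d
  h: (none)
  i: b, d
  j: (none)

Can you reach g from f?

No

The component containing f is {a, c, e, f}, and g is not in it.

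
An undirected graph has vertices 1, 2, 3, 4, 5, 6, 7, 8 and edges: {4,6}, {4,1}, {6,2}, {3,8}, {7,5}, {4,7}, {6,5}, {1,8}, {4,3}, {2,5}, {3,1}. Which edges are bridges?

The edges on the cycle 4-3-8-1-4 are not bridges since each lies on that cycle.
Every edge lies on some cycle, so there are no bridges.

none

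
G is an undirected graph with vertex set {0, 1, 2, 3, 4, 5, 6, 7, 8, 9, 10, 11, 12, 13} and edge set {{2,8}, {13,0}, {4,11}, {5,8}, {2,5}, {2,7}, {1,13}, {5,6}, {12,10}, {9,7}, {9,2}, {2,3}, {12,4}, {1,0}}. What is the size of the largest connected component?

Starting from 0 we can reach 0, 1, 13. That is one component of size 3.
Starting from 4 we can reach 4, 10, 11, 12. That is one component of size 4.
Starting from 2 we can reach 2, 3, 5, 6, 7, 8, 9. That is one component of size 7.
The largest has 7 vertices.

7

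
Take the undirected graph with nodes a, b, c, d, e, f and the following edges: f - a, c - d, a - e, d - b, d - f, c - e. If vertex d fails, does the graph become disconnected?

Yes

Deleting d raises the number of components from 1 to 2, so d is a cut vertex.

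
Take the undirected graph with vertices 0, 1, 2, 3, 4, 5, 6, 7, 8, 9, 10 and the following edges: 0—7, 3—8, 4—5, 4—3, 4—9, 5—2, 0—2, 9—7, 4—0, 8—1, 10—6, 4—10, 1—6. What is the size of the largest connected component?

Starting from 0 we can reach 0, 1, 2, 3, 4, 5, 6, 7, 8, 9, 10. That is one component of size 11.
The largest has 11 vertices.

11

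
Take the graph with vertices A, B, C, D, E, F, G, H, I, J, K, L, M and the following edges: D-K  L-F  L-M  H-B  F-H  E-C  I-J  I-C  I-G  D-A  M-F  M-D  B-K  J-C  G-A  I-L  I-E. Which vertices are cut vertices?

Removing I increases the component count from 1 to 2, so I is a cut vertex.
By contrast removing K leaves 1 component; it is not a cut vertex. No other vertex is a cut vertex either.

I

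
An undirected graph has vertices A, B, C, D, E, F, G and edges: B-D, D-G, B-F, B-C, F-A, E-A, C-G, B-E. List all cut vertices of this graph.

B

Removing B increases the component count from 1 to 2, so B is a cut vertex.
By contrast removing A leaves 1 component; it is not a cut vertex. No other vertex is a cut vertex either.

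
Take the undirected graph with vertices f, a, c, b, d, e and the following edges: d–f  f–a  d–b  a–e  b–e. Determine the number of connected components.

2

c is isolated — a component by itself.
Starting from a we can reach a, b, d, e, f. That is one component of size 5.
Total: 2 components.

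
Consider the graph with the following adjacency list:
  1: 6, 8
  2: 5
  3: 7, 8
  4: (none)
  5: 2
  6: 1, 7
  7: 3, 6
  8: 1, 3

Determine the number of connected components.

3

4 is isolated — a component by itself.
Starting from 2 we can reach 2, 5. That is one component of size 2.
Starting from 1 we can reach 1, 3, 6, 7, 8. That is one component of size 5.
Total: 3 components.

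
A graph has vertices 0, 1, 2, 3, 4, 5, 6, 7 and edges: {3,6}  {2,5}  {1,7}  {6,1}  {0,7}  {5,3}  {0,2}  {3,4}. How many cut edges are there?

1

The edges on the cycle 0-2-5-3-6-1-7-0 are not bridges since each lies on that cycle.
But removing 3–4 disconnects 3 from 4 — this is a bridge.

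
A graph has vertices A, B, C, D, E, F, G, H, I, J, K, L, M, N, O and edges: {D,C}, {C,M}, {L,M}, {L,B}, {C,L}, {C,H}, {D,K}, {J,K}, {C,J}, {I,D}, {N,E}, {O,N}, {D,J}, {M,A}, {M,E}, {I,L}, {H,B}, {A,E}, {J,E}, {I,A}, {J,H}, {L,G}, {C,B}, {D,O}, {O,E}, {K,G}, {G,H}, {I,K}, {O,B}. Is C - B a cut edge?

No

After removing C - B, the path C-L-B still connects them, so the edge is not a bridge.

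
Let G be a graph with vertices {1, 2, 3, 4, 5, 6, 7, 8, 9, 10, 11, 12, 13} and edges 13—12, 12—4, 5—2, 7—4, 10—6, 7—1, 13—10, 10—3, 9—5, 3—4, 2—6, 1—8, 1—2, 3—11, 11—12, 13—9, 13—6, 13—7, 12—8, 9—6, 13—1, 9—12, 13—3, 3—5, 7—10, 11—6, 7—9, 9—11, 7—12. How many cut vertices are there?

Removing 10, for instance, still leaves 1 component. No single vertex removal increases the component count — the graph has no articulation points.

0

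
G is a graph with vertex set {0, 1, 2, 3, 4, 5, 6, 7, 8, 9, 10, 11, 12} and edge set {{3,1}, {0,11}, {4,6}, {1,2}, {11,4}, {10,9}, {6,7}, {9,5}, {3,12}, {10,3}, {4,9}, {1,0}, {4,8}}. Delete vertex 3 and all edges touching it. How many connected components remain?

2

With 3 gone, the remaining components are: {12}; {0, 1, 2, 4, 5, 6, 7, 8, 9, 10, 11}.
That is 2 components.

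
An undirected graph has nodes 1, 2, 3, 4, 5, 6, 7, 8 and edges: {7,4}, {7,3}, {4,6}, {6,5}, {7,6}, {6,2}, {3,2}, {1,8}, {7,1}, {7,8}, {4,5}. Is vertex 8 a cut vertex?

No

Deleting 8 leaves 1 component (was 1) (its neighbors 1, 7 remain connected to each other), so 8 is not a cut vertex.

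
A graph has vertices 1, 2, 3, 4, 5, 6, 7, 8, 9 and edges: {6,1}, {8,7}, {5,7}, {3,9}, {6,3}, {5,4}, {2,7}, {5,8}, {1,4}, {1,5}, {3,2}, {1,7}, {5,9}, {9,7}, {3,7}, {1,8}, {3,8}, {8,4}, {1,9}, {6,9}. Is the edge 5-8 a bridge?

No

After removing 5-8, the path 5-1-8 still connects them, so the edge is not a bridge.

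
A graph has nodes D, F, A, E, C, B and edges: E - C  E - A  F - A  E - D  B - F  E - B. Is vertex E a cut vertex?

Deleting E raises the number of components from 1 to 3, so E is a cut vertex.

Yes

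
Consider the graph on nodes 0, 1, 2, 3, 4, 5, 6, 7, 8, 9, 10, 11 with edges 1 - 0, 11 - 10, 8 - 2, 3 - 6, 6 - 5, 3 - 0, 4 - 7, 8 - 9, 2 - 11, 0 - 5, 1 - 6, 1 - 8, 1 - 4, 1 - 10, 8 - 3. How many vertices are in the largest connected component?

12

Starting from 0 we can reach 0, 1, 2, 3, 4, 5, 6, 7, 8, 9, 10, 11. That is one component of size 12.
The largest has 12 vertices.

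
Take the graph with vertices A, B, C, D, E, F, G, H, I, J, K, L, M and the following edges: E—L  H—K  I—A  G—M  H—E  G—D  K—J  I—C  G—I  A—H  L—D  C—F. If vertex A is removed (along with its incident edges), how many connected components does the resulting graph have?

With A gone, the remaining components are: {B}; {C, D, E, F, G, H, I, J, K, L, M}.
That is 2 components.

2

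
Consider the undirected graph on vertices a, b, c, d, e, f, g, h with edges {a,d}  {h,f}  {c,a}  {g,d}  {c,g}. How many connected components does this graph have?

e is isolated — a component by itself.
b is isolated — a component by itself.
Starting from f we can reach f, h. That is one component of size 2.
Starting from a we can reach a, c, d, g. That is one component of size 4.
Total: 4 components.

4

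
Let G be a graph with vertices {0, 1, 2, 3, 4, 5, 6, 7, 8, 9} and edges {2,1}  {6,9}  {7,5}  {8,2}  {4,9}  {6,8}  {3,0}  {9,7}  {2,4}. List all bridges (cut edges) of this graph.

The edges on the cycle 6-8-2-4-9-6 are not bridges since each lies on that cycle.
But removing 9 - 7 disconnects 9 from 7; removing 3 - 0 disconnects 3 from 0; removing 7 - 5 disconnects 7 from 5; removing 2 - 1 disconnects 2 from 1 — these are bridges.

0-3, 1-2, 5-7, 7-9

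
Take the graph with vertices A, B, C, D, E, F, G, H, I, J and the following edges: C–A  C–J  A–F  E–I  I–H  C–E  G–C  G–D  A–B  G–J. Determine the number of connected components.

1

Starting from A we can reach A, B, C, D, E, F, G, H, I, J. That is one component of size 10.
Total: 1 component.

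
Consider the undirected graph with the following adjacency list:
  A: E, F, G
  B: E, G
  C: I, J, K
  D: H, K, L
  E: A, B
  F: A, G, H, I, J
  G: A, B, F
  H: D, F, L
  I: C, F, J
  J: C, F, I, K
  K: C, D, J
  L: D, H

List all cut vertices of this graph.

Removing F increases the component count from 1 to 2, so F is a cut vertex.
By contrast removing G leaves 1 component; it is not a cut vertex. No other vertex is a cut vertex either.

F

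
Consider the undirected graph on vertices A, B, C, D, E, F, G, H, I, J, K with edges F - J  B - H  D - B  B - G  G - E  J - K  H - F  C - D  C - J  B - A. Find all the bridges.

The edges on the cycle C-D-B-H-F-J-C are not bridges since each lies on that cycle.
But removing A - B disconnects A from B; removing E - G disconnects E from G; removing J - K disconnects J from K; removing B - G disconnects B from G — these are bridges.

A-B, B-G, E-G, J-K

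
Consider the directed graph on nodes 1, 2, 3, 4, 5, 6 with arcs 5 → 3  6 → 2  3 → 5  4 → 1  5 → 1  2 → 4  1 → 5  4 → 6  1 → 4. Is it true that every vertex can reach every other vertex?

Yes

From 5 we can reach every vertex (1, 2, 3, 4, 5, 6), and every vertex can reach 5 (1, 2, 3, 4, 5, 6). So the whole graph is one strongly connected component.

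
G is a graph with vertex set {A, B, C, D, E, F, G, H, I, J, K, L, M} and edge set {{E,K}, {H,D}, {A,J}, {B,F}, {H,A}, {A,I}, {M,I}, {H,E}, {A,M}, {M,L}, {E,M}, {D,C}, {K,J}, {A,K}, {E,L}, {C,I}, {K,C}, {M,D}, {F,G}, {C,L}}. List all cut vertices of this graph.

F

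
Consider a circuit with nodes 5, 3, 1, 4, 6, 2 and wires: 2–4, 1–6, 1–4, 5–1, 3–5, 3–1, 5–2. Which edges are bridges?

1-6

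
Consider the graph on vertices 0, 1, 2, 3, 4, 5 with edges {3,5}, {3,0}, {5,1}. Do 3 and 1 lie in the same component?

From 3 we can reach 0, 1, 3, 5, which includes 1.

Yes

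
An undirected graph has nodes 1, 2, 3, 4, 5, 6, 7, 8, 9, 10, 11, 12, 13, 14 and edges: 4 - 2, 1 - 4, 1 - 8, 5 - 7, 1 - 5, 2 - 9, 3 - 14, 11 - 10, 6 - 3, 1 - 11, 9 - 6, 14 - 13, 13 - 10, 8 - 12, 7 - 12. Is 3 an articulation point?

No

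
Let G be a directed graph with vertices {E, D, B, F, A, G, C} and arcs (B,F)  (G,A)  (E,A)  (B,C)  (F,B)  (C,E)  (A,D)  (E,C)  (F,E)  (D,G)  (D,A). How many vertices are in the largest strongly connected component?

{A, D, G} are all mutually reachable — one SCC of size 3.
{B, F} are all mutually reachable — one SCC of size 2.
{C, E} are all mutually reachable — one SCC of size 2.
The largest has 3 vertices.

3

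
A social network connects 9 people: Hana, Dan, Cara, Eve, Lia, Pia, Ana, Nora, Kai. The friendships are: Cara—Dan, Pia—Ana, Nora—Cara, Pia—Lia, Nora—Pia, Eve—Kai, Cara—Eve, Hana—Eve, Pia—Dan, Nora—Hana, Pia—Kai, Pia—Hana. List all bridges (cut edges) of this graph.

The edges on the cycle Pia-Hana-Eve-Kai-Pia are not bridges since each lies on that cycle.
But removing Ana—Pia disconnects Ana from Pia; removing Pia—Lia disconnects Pia from Lia — these are bridges.

Ana-Pia, Lia-Pia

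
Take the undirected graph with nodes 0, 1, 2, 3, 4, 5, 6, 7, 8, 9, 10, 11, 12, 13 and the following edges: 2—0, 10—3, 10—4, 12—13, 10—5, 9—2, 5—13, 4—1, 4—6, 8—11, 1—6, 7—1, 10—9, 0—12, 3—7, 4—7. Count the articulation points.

Removing 10 increases the component count from 2 to 3, so 10 is a cut vertex.
By contrast removing 0 leaves 2 components; it is not a cut vertex. No other vertex is a cut vertex either.

1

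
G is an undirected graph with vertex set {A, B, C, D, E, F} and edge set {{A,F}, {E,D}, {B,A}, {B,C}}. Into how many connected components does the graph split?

2

Starting from D we can reach D, E. That is one component of size 2.
Starting from A we can reach A, B, C, F. That is one component of size 4.
Total: 2 components.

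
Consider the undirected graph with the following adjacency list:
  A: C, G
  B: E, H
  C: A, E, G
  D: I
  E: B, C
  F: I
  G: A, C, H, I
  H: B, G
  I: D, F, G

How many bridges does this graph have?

The edges on the cycle G-H-B-E-C-A-G are not bridges since each lies on that cycle.
But removing G-I disconnects G from I; removing F-I disconnects F from I; removing D-I disconnects D from I — these are bridges.
That makes 3 bridges.

3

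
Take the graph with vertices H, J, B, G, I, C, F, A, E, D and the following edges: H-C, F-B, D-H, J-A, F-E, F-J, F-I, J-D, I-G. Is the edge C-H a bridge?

Yes

Removing C-H leaves no path between C and H: the component count goes from 1 to 2. So it is a bridge.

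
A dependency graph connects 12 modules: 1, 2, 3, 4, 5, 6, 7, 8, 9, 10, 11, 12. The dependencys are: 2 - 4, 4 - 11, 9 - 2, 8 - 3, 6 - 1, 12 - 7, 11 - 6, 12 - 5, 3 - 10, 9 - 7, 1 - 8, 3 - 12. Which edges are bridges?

The edges on the cycle 9-2-4-11-6-1-8-3-12-7-9 are not bridges since each lies on that cycle.
But removing 12 - 5 disconnects 12 from 5; removing 10 - 3 disconnects 10 from 3 — these are bridges.

10-3, 12-5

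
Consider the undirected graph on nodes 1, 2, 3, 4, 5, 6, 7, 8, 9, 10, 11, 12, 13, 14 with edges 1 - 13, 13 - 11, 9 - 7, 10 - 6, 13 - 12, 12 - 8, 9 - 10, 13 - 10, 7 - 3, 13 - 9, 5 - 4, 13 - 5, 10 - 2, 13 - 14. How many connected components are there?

Starting from 1 we can reach 1, 2, 3, 4, 5, 6, 7, 8, 9, 10, 11, 12, 13, 14. That is one component of size 14.
Total: 1 component.

1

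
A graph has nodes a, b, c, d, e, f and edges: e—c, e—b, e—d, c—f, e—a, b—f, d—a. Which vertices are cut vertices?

Removing e increases the component count from 1 to 2, so e is a cut vertex.
By contrast removing d leaves 1 component; it is not a cut vertex. No other vertex is a cut vertex either.

e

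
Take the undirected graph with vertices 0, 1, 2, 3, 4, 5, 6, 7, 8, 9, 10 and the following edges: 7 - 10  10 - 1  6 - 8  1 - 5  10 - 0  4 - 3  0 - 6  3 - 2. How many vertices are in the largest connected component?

7

9 is isolated — a component by itself.
Starting from 2 we can reach 2, 3, 4. That is one component of size 3.
Starting from 0 we can reach 0, 1, 5, 6, 7, 8, 10. That is one component of size 7.
The largest has 7 vertices.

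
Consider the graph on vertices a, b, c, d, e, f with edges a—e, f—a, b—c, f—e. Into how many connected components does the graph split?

d is isolated — a component by itself.
Starting from b we can reach b, c. That is one component of size 2.
Starting from a we can reach a, e, f. That is one component of size 3.
Total: 3 components.

3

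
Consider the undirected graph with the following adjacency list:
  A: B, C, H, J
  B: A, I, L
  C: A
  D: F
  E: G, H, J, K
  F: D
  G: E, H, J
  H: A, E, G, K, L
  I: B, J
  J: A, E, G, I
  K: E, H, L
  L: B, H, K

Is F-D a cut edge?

Removing F-D leaves no path between F and D: the component count goes from 2 to 3. So it is a bridge.

Yes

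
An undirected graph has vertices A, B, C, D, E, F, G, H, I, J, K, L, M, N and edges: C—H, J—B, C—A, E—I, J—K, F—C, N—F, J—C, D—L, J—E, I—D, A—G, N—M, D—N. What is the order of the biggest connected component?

Starting from A we can reach A, B, C, D, E, F, G, H, I, J, K, L, M, N. That is one component of size 14.
The largest has 14 vertices.

14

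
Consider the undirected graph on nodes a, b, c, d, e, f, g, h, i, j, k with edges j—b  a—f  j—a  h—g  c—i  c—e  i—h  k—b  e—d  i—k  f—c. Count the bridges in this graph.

4

The edges on the cycle j-a-f-c-i-k-b-j are not bridges since each lies on that cycle.
But removing e—d disconnects e from d; removing g—h disconnects g from h; removing e—c disconnects e from c; removing i—h disconnects i from h — these are bridges.
That makes 4 bridges.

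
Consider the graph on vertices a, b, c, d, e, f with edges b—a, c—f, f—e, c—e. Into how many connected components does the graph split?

3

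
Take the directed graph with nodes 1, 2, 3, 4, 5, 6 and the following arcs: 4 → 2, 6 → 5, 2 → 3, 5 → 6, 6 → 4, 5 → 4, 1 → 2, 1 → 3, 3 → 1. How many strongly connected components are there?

{1, 2, 3} are all mutually reachable — one SCC of size 3.
{5, 6} are all mutually reachable — one SCC of size 2.
{4} is an SCC by itself.
That gives 3 strongly connected components.

3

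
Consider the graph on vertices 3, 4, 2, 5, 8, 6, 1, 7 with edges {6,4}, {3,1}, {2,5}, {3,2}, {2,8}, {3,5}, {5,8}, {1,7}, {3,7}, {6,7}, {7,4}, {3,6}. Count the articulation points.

1

Removing 3 increases the component count from 1 to 2, so 3 is a cut vertex.
By contrast removing 4 leaves 1 component; it is not a cut vertex. No other vertex is a cut vertex either.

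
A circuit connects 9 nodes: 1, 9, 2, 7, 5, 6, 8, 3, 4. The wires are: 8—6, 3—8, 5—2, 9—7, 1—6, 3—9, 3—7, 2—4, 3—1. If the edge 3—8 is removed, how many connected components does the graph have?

3 and 8 are still connected via 3-1-6-8, so the component count stays at 2.

2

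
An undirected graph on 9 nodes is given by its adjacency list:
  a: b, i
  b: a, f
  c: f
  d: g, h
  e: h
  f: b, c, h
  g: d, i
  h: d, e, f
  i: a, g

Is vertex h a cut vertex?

Deleting h raises the number of components from 1 to 2, so h is a cut vertex.

Yes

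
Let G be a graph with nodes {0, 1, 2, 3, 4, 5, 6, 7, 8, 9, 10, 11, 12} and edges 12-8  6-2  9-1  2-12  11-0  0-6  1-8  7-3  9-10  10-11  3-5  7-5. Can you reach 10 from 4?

The component containing 4 is {4}, and 10 is not in it.

No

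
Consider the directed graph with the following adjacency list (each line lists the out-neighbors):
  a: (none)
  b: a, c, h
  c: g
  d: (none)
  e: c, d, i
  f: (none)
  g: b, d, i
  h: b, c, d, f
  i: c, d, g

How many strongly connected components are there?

{b, c, g, h, i} are all mutually reachable — one SCC of size 5.
{a} is an SCC by itself.
{d} is an SCC by itself.
{f} is an SCC by itself.
{e} is an SCC by itself.
That gives 5 strongly connected components.

5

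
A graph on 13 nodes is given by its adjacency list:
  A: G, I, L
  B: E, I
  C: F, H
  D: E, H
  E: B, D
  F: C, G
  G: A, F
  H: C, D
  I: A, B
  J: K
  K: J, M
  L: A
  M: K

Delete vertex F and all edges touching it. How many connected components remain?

With F gone, the remaining components are: {J, K, M}; {A, B, C, D, E, G, H, I, L}.
That is 2 components.

2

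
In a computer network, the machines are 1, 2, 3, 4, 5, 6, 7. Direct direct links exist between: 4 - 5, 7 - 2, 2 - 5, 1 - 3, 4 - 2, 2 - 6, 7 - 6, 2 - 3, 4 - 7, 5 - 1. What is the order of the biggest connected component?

Starting from 1 we can reach 1, 2, 3, 4, 5, 6, 7. That is one component of size 7.
The largest has 7 vertices.

7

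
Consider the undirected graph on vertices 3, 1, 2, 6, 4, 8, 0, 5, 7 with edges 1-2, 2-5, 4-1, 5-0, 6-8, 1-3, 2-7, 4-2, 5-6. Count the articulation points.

4

Removing 1 increases the component count from 1 to 2, so 1 is a cut vertex.
Removing 2 increases the component count from 1 to 3, so 2 is a cut vertex.
Removing 5 increases the component count from 1 to 3, so 5 is a cut vertex.
Likewise 6 is a cut vertex.
By contrast removing 7 leaves 1 component; it is not a cut vertex. No other vertex is a cut vertex either.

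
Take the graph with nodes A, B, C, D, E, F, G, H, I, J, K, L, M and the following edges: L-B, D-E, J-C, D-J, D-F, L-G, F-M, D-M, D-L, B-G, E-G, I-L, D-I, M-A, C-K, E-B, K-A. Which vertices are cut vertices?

D

Removing D increases the component count from 2 to 3, so D is a cut vertex.
By contrast removing J leaves 2 components; it is not a cut vertex. No other vertex is a cut vertex either.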